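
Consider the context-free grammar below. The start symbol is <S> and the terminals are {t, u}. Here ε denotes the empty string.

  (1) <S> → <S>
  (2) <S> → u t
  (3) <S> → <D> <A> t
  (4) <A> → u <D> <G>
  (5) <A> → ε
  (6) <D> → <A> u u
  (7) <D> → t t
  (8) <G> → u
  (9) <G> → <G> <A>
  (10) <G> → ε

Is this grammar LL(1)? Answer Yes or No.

FIRST(<S>) = {t, u}
FIRST(<A>) = {ε, u}
FIRST(<D>) = {t, u}
FIRST(<G>) = {ε, u}
FOLLOW(<S>) = {$}
FOLLOW(<A>) = {t, u}
FOLLOW(<D>) = {t, u}
FOLLOW(<G>) = {t, u}
Cell M[<A>, u] receives both <A> → u <D> <G> and <A> → ε — the grammar is not LL(1).

No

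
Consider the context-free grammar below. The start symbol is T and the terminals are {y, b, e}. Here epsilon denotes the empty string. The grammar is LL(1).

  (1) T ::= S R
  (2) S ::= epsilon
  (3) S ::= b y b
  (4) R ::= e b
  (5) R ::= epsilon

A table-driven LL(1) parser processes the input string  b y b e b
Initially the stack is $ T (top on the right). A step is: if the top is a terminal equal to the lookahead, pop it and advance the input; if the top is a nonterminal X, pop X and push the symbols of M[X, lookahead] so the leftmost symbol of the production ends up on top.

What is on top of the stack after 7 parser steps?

     Stack      Input        Action
  1  $ T        b y b e b $  expand T ::= S R
  2  $ R S      b y b e b $  expand S ::= b y b
  3  $ R b y b  b y b e b $  match b
  4  $ R b y    y b e b $    match y
  5  $ R b      b e b $      match b
  6  $ R        e b $        expand R ::= e b
  7  $ b e      e b $        match e
Stack after step 7: $ b (top = b).

b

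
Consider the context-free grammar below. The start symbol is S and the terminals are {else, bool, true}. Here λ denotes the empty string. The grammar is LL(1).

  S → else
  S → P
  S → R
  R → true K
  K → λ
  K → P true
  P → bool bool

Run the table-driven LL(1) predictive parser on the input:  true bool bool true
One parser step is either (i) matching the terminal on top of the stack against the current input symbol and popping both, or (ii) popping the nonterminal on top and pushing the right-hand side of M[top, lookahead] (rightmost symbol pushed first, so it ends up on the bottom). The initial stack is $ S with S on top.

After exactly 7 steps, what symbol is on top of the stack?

true

step 1: stack=$ S  input=true bool bool true $  — expand S → R
step 2: stack=$ R  input=true bool bool true $  — expand R → true K
step 3: stack=$ K true  input=true bool bool true $  — match true
step 4: stack=$ K  input=bool bool true $  — expand K → P true
step 5: stack=$ true P  input=bool bool true $  — expand P → bool bool
step 6: stack=$ true bool bool  input=bool bool true $  — match bool
step 7: stack=$ true bool  input=bool true $  — match bool
Stack after step 7: $ true (top = true).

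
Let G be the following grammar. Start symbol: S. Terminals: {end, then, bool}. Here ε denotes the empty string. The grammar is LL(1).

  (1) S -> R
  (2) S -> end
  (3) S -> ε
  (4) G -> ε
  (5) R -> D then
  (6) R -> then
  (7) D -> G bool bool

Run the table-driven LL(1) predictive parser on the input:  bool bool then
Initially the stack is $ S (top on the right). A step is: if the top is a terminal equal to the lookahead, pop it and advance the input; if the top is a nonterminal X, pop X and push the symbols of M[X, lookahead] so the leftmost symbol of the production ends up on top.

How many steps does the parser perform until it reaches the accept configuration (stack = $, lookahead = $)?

step 1: stack=$ S  input=bool bool then $  — expand S -> R
step 2: stack=$ R  input=bool bool then $  — expand R -> D then
step 3: stack=$ then D  input=bool bool then $  — expand D -> G bool bool
step 4: stack=$ then bool bool G  input=bool bool then $  — expand G -> ε
step 5: stack=$ then bool bool  input=bool bool then $  — match bool
step 6: stack=$ then bool  input=bool then $  — match bool
step 7: stack=$ then  input=then $  — match then
Accept reached after 7 steps.

7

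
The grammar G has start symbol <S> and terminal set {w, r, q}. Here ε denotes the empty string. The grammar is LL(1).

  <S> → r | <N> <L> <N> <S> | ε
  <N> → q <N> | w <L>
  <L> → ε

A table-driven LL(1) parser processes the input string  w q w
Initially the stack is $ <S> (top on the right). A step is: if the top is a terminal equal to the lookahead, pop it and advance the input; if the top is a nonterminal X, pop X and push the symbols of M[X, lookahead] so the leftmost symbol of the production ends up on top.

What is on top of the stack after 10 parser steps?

      Stack                Input    Action
   1  $ <S>                w q w $  expand <S> → <N> <L> <N> <S>
   2  $ <S> <N> <L> <N>    w q w $  expand <N> → w <L>
   3  $ <S> <N> <L> <L> w  w q w $  match w
   4  $ <S> <N> <L> <L>    q w $    expand <L> → ε
   5  $ <S> <N> <L>        q w $    expand <L> → ε
   6  $ <S> <N>            q w $    expand <N> → q <N>
   7  $ <S> <N> q          q w $    match q
   8  $ <S> <N>            w $      expand <N> → w <L>
   9  $ <S> <L> w          w $      match w
  10  $ <S> <L>            $        expand <L> → ε
Stack after step 10: $ <S> (top = <S>).

<S>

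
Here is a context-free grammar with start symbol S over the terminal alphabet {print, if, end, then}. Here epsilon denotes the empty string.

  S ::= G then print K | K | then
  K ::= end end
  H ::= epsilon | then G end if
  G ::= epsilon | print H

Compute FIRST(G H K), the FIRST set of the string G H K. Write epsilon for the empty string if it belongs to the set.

FIRST(K) = {end}
FIRST(H) = {epsilon, then}
FIRST(G) = {epsilon, print}
FIRST(S) = {end, print, then}  (via G then print K, K)
FIRST(G H K): take FIRST of each symbol in turn, carrying on past any symbol whose FIRST contains epsilon; result {end, print, then}.

{end, print, then}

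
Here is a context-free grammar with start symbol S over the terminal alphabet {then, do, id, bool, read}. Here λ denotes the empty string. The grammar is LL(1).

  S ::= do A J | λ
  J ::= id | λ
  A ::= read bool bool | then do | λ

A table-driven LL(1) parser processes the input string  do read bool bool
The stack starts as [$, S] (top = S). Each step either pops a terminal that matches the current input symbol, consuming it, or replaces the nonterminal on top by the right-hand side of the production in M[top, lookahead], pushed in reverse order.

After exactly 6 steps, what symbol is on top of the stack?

J

step 1: stack=$ S  input=do read bool bool $  — expand S ::= do A J
step 2: stack=$ J A do  input=do read bool bool $  — match do
step 3: stack=$ J A  input=read bool bool $  — expand A ::= read bool bool
step 4: stack=$ J bool bool read  input=read bool bool $  — match read
step 5: stack=$ J bool bool  input=bool bool $  — match bool
step 6: stack=$ J bool  input=bool $  — match bool
Stack after step 6: $ J (top = J).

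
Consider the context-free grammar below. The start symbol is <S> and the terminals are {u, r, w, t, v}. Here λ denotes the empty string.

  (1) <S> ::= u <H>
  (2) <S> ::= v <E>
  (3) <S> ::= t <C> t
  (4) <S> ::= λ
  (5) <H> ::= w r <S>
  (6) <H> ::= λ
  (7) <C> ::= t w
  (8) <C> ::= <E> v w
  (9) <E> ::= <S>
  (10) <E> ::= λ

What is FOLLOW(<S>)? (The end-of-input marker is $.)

FIRST(<S>) = {λ, t, u, v}
FIRST(<H>) = {λ, w}
FIRST(<E>) = {λ, t, u, v}  (via <S>)
FIRST(<C>) = {t, u, v}  (via <E> v w)
FOLLOW(<S>) includes $ since <S> is the start symbol.
FOLLOW(<C>): in <S>::=t <C> t, <C> is followed by t with FIRST {t}. Thus FOLLOW(<C>) = {t}.
FOLLOW(<S>): in <H>::=w r <S>, the suffix after <S> is empty, so FOLLOW(<S>) ⊇ FOLLOW(<H>) = {$, v}; in <E>::=<S>, the suffix after <S> is empty, so FOLLOW(<S>) ⊇ FOLLOW(<E>) = {$, v}. Thus FOLLOW(<S>) = {$, v}.
FOLLOW(<H>): in <S>::=u <H>, the suffix after <H> is empty, so FOLLOW(<H>) ⊇ FOLLOW(<S>) = {$, v}. Thus FOLLOW(<H>) = {$, v}.
FOLLOW(<E>): in <S>::=v <E>, the suffix after <E> is empty, so FOLLOW(<E>) ⊇ FOLLOW(<S>) = {$, v}; in <C>::=<E> v w, <E> is followed by v w with FIRST {v}. Thus FOLLOW(<E>) = {$, v}.

{$, v}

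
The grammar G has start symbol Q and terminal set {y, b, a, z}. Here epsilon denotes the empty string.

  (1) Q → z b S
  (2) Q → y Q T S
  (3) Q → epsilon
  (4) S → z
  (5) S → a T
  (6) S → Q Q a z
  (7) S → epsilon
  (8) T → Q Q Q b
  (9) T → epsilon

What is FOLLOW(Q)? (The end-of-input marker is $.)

FIRST(Q): from Q→z b S we get {z}; from Q→y Q T S we get {y}; from Q→epsilon we get {epsilon}. So FIRST(Q) = {epsilon, y, z}.
FIRST(S): from S→z we get {z}; from S→a T we get {a}; from S→Q Q a z we get {a, y, z}; from S→epsilon we get {epsilon}. So FIRST(S) = {epsilon, a, y, z}.
FIRST(T): from T→Q Q Q b we get {b, y, z}; from T→epsilon we get {epsilon}. So FIRST(T) = {epsilon, b, y, z}.
FOLLOW(Q) includes $ since Q is the start symbol.
FOLLOW(Q): in Q→y Q T S, Q is followed by T S with FIRST {epsilon, a, b, y, z}; in Q→y Q T S, the suffix after Q is nullable (adds nothing new); in S→Q Q a z (occurrence 1), Q is followed by Q a z with FIRST {a, y, z}; in S→Q Q a z (occurrence 2), Q is followed by a z with FIRST {a}; in T→Q Q Q b (occurrence 1), Q is followed by Q Q b with FIRST {b, y, z}; in T→Q Q Q b (occurrence 2), Q is followed by Q b with FIRST {b, y, z}; in T→Q Q Q b (occurrence 3), Q is followed by b with FIRST {b}. Thus FOLLOW(Q) = {$, a, b, y, z}.
FOLLOW(S): in Q→z b S, the suffix after S is empty, so FOLLOW(S) ⊇ FOLLOW(Q) = {$, a, b, y, z}; in Q→y Q T S, the suffix after S is empty, so FOLLOW(S) ⊇ FOLLOW(Q) = {$, a, b, y, z}. Thus FOLLOW(S) = {$, a, b, y, z}.
FOLLOW(T): in Q→y Q T S, T is followed by S with FIRST {epsilon, a, y, z}; in Q→y Q T S, the suffix after T is nullable, so FOLLOW(T) ⊇ FOLLOW(Q) = {$, a, b, y, z}; in S→a T, the suffix after T is empty, so FOLLOW(T) ⊇ FOLLOW(S) = {$, a, b, y, z}. Thus FOLLOW(T) = {$, a, b, y, z}.

{$, a, b, y, z}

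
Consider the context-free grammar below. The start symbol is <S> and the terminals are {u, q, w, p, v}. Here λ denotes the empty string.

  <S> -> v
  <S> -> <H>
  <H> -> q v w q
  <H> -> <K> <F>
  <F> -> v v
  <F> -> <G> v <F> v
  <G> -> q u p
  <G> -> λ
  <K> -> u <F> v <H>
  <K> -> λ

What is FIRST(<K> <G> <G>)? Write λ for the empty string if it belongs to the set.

{λ, q, u}

FIRST(<G>) = {λ, q}
FIRST(<K>) = {λ, u}
FIRST(<F>) = {q, v}  (via <G> v <F> v)
FIRST(<H>) = {q, u, v}  (via <K> <F>)
FIRST(<S>) = {q, u, v}  (via <H>)
FIRST(<K> <G> <G>): take FIRST of each symbol in turn, carrying on past any symbol whose FIRST contains λ; result {λ, q, u}.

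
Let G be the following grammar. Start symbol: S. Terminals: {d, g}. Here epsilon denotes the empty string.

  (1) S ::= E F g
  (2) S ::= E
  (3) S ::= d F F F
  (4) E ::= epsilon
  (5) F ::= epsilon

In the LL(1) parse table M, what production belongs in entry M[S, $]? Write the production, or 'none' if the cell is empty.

FIRST(E): from E::=epsilon we get {epsilon}. So FIRST(E) = {epsilon}.
FIRST(F): from F::=epsilon we get {epsilon}. So FIRST(F) = {epsilon}.
FIRST(S): from S::=E F g we get {g}; from S::=E we get {epsilon}; from S::=d F F F we get {d}. So FIRST(S) = {epsilon, d, g}.
FOLLOW(S) includes $ since S is the start symbol.
FOLLOW(S): S appears on no right-hand side. Thus FOLLOW(S) = {$}.
For S ::= E F g: FIRST(E F g) = {g}, so it goes in M[S, t] for t ∈ {g}.
For S ::= E: FIRST(E) = {epsilon}, so it goes in M[S, t] for t ∈ {}; since epsilon ∈ FIRST, also for every t ∈ FOLLOW(S) = {$}.
For S ::= d F F F: FIRST(d F F F) = {d}, so it goes in M[S, t] for t ∈ {d}.

S ::= E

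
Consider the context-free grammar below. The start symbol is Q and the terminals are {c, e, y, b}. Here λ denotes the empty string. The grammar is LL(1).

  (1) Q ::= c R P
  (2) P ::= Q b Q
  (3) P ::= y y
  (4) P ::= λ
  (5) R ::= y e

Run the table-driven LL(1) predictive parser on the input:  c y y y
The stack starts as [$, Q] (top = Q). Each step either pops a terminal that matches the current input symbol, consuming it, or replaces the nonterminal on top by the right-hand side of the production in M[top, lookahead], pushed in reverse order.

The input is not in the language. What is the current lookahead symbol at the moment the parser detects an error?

step 1: stack=$ Q  input=c y y y $  — expand Q ::= c R P
step 2: stack=$ P R c  input=c y y y $  — match c
step 3: stack=$ P R  input=y y y $  — expand R ::= y e
step 4: stack=$ P e y  input=y y y $  — match y
step 5: stack=$ P e  input=y y $  — error: top is terminal e but lookahead is y

y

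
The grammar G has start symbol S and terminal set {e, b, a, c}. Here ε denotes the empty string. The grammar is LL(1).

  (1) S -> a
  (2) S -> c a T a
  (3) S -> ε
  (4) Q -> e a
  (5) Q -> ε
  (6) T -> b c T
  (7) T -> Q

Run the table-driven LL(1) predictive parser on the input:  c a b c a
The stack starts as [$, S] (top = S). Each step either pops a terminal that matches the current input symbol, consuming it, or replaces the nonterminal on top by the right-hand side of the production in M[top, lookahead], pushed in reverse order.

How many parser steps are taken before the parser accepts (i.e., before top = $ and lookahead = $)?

     Stack      Input        Action
  1  $ S        c a b c a $  expand S -> c a T a
  2  $ a T a c  c a b c a $  match c
  3  $ a T a    a b c a $    match a
  4  $ a T      b c a $      expand T -> b c T
  5  $ a T c b  b c a $      match b
  6  $ a T c    c a $        match c
  7  $ a T      a $          expand T -> Q
  8  $ a Q      a $          expand Q -> ε
  9  $ a        a $          match a
Accept reached after 9 steps.

9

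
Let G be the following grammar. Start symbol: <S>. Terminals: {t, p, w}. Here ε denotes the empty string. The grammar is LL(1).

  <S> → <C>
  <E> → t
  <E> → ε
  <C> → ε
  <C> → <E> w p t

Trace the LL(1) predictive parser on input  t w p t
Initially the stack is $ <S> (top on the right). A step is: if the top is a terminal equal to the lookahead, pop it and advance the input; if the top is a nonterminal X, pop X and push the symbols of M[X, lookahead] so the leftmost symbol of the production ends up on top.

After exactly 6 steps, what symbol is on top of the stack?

     Stack        Input      Action
  1  $ <S>        t w p t $  expand <S> → <C>
  2  $ <C>        t w p t $  expand <C> → <E> w p t
  3  $ t p w <E>  t w p t $  expand <E> → t
  4  $ t p w t    t w p t $  match t
  5  $ t p w      w p t $    match w
  6  $ t p        p t $      match p
Stack after step 6: $ t (top = t).

t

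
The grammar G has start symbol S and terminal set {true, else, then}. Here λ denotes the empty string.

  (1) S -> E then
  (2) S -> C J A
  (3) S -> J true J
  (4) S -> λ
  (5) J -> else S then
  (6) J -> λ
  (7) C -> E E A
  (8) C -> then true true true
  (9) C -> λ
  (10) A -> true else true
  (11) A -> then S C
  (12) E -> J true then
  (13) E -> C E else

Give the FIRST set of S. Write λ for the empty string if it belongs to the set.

{λ, else, then, true}

FIRST(J) = {λ, else}
FIRST(A) = {then, true}
FIRST(S) = {λ, else, then, true}  (via E then, C J A, J true J)
FIRST(C) = {λ, else, then, true}  (via E E A)
FIRST(E) = {else, then, true}  (via J true then, C E else)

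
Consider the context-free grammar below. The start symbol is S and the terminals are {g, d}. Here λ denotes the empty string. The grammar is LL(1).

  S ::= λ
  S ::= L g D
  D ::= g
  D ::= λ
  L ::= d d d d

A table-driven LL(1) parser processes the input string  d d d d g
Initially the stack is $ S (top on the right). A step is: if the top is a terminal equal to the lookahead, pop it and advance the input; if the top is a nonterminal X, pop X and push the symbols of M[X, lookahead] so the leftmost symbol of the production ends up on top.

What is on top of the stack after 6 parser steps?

g

step 1: stack=$ S  input=d d d d g $  — expand S ::= L g D
step 2: stack=$ D g L  input=d d d d g $  — expand L ::= d d d d
step 3: stack=$ D g d d d d  input=d d d d g $  — match d
step 4: stack=$ D g d d d  input=d d d g $  — match d
step 5: stack=$ D g d d  input=d d g $  — match d
step 6: stack=$ D g d  input=d g $  — match d
Stack after step 6: $ D g (top = g).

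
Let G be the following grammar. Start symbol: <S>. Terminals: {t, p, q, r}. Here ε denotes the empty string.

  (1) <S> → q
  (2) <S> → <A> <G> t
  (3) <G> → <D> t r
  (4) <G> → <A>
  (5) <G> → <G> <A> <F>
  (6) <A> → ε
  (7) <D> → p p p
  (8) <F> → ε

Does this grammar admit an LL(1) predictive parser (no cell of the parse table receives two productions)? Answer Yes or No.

No

FIRST(<S>) = {p, q, t}
FIRST(<G>) = {ε, p}
FIRST(<A>) = {ε}
FIRST(<D>) = {p}
FIRST(<F>) = {ε}
FOLLOW(<S>) = {$}
FOLLOW(<G>) = {t}
FOLLOW(<A>) = {p, t}
FOLLOW(<D>) = {t}
FOLLOW(<F>) = {t}
Cell M[<G>, p] receives both <G> → <D> t r and <G> → <G> <A> <F> — the grammar is not LL(1).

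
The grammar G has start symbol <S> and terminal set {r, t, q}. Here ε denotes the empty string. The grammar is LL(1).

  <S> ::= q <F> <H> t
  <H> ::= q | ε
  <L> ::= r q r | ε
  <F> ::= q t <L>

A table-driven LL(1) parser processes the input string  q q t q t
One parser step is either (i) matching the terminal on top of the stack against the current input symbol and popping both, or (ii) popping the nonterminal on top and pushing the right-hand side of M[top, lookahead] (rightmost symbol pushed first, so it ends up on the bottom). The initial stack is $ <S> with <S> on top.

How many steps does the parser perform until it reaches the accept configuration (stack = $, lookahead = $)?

9

step 1: stack=$ <S>  input=q q t q t $  — expand <S> ::= q <F> <H> t
step 2: stack=$ t <H> <F> q  input=q q t q t $  — match q
step 3: stack=$ t <H> <F>  input=q t q t $  — expand <F> ::= q t <L>
step 4: stack=$ t <H> <L> t q  input=q t q t $  — match q
step 5: stack=$ t <H> <L> t  input=t q t $  — match t
step 6: stack=$ t <H> <L>  input=q t $  — expand <L> ::= ε
step 7: stack=$ t <H>  input=q t $  — expand <H> ::= q
step 8: stack=$ t q  input=q t $  — match q
step 9: stack=$ t  input=t $  — match t
Accept reached after 9 steps.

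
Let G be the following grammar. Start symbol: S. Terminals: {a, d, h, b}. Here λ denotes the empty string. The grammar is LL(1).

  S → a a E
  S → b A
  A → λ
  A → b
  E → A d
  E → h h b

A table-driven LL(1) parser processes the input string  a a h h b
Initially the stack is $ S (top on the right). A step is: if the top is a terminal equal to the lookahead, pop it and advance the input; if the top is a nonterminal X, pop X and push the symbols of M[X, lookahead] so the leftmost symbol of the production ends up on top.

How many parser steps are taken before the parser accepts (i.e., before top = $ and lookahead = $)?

     Stack    Input        Action
  1  $ S      a a h h b $  expand S → a a E
  2  $ E a a  a a h h b $  match a
  3  $ E a    a h h b $    match a
  4  $ E      h h b $      expand E → h h b
  5  $ b h h  h h b $      match h
  6  $ b h    h b $        match h
  7  $ b      b $          match b
Accept reached after 7 steps.

7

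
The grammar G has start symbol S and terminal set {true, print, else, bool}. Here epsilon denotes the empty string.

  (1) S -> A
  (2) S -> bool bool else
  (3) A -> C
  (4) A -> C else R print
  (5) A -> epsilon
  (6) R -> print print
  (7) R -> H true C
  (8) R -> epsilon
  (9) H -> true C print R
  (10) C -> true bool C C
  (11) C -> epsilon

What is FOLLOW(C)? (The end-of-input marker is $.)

{$, else, print, true}

FIRST(H) = {true}
FIRST(C) = {epsilon, true}
FIRST(A) = {epsilon, else, true}  (via C, C else R print)
FIRST(R) = {epsilon, print, true}  (via H true C)
FIRST(S) = {epsilon, bool, else, true}  (via A)
FOLLOW(S) includes $ since S is the start symbol.
FOLLOW(S): S appears on no right-hand side. Thus FOLLOW(S) = {$}.
FOLLOW(A): in S->A, the suffix after A is empty, so FOLLOW(A) ⊇ FOLLOW(S) = {$}. Thus FOLLOW(A) = {$}.
FOLLOW(H): in R->H true C, H is followed by true C with FIRST {true}. Thus FOLLOW(H) = {true}.
FOLLOW(R): in A->C else R print, R is followed by print with FIRST {print}; in H->true C print R, the suffix after R is empty, so FOLLOW(R) ⊇ FOLLOW(H) = {true}. Thus FOLLOW(R) = {print, true}.
FOLLOW(C): in A->C, the suffix after C is empty, so FOLLOW(C) ⊇ FOLLOW(A) = {$}; in A->C else R print, C is followed by else R print with FIRST {else}; in R->H true C, the suffix after C is empty, so FOLLOW(C) ⊇ FOLLOW(R) = {print, true}; in H->true C print R, C is followed by print R with FIRST {print}; in C->true bool C C (occurrence 1), C is followed by C with FIRST {epsilon, true}; in C->true bool C C (occurrence 1), the suffix after C is nullable (adds nothing new); in C->true bool C C (occurrence 2), the suffix after C is empty (adds nothing new). Thus FOLLOW(C) = {$, else, print, true}.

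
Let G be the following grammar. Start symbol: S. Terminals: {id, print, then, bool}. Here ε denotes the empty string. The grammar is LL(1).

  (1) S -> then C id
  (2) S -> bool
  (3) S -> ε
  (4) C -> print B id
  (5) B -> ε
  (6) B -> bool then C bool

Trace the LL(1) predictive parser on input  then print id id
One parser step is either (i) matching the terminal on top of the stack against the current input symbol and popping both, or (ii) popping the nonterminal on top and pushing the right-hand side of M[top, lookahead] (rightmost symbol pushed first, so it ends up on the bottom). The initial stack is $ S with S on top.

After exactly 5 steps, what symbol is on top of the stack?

     Stack            Input               Action
  1  $ S              then print id id $  expand S -> then C id
  2  $ id C then      then print id id $  match then
  3  $ id C           print id id $       expand C -> print B id
  4  $ id id B print  print id id $       match print
  5  $ id id B        id id $             expand B -> ε
Stack after step 5: $ id id (top = id).

id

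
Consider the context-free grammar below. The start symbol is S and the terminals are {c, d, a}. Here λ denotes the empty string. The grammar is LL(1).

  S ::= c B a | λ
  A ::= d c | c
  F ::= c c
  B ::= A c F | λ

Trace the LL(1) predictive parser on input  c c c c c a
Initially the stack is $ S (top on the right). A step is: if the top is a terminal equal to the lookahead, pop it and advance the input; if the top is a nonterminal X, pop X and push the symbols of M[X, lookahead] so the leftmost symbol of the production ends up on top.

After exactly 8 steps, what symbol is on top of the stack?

     Stack      Input          Action
  1  $ S        c c c c c a $  expand S ::= c B a
  2  $ a B c    c c c c c a $  match c
  3  $ a B      c c c c a $    expand B ::= A c F
  4  $ a F c A  c c c c a $    expand A ::= c
  5  $ a F c c  c c c c a $    match c
  6  $ a F c    c c c a $      match c
  7  $ a F      c c a $        expand F ::= c c
  8  $ a c c    c c a $        match c
Stack after step 8: $ a c (top = c).

c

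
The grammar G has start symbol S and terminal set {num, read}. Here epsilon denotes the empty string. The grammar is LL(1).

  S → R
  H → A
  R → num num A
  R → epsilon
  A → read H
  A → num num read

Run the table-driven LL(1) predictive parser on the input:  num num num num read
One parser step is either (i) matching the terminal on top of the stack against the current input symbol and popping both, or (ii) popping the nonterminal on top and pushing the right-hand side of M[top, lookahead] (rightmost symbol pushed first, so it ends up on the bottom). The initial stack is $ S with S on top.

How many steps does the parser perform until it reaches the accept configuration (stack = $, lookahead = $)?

step 1: stack=$ S  input=num num num num read $  — expand S → R
step 2: stack=$ R  input=num num num num read $  — expand R → num num A
step 3: stack=$ A num num  input=num num num num read $  — match num
step 4: stack=$ A num  input=num num num read $  — match num
step 5: stack=$ A  input=num num read $  — expand A → num num read
step 6: stack=$ read num num  input=num num read $  — match num
step 7: stack=$ read num  input=num read $  — match num
step 8: stack=$ read  input=read $  — match read
Accept reached after 8 steps.

8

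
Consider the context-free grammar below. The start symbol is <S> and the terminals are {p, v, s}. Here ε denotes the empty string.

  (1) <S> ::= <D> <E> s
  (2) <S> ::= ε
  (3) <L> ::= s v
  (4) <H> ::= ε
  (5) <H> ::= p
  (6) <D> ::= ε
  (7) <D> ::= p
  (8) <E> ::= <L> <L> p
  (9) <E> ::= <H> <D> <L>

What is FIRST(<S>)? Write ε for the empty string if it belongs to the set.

{ε, p, s}

FIRST(<L>): from <L>::=s v we get {s}. So FIRST(<L>) = {s}.
FIRST(<H>): from <H>::=ε we get {ε}; from <H>::=p we get {p}. So FIRST(<H>) = {ε, p}.
FIRST(<D>): from <D>::=ε we get {ε}; from <D>::=p we get {p}. So FIRST(<D>) = {ε, p}.
FIRST(<E>): from <E>::=<L> <L> p we get {s}; from <E>::=<H> <D> <L> we get {p, s}. So FIRST(<E>) = {p, s}.
FIRST(<S>): from <S>::=<D> <E> s we get {p, s}; from <S>::=ε we get {ε}. So FIRST(<S>) = {ε, p, s}.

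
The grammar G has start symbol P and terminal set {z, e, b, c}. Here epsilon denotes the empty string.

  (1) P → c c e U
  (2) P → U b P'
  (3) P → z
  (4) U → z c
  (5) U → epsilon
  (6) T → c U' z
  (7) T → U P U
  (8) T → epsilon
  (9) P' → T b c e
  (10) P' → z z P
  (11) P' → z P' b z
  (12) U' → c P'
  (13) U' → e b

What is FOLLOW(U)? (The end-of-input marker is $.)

{$, b, c, z}

FIRST(U) = {epsilon, z}
FIRST(U') = {c, e}
FIRST(P) = {b, c, z}  (via U b P')
FIRST(T) = {epsilon, b, c, z}  (via U P U)
FIRST(P') = {b, c, z}  (via T b c e)
FOLLOW(P) includes $ since P is the start symbol.
FOLLOW(T): in P'→T b c e, T is followed by b c e with FIRST {b}. Thus FOLLOW(T) = {b}.
FOLLOW(U'): in T→c U' z, U' is followed by z with FIRST {z}. Thus FOLLOW(U') = {z}.
FOLLOW(P): in T→U P U, P is followed by U with FIRST {epsilon, z}; in T→U P U, the suffix after P is nullable, so FOLLOW(P) ⊇ FOLLOW(T) = {b}; in P'→z z P, the suffix after P is empty, so FOLLOW(P) ⊇ FOLLOW(P') = {$, b, z}. Thus FOLLOW(P) = {$, b, z}.
FOLLOW(U): in P→c c e U, the suffix after U is empty, so FOLLOW(U) ⊇ FOLLOW(P) = {$, b, z}; in P→U b P', U is followed by b P' with FIRST {b}; in T→U P U (occurrence 1), U is followed by P U with FIRST {b, c, z}; in T→U P U (occurrence 2), the suffix after U is empty, so FOLLOW(U) ⊇ FOLLOW(T) = {b}. Thus FOLLOW(U) = {$, b, c, z}.
FOLLOW(P'): in P→U b P', the suffix after P' is empty, so FOLLOW(P') ⊇ FOLLOW(P) = {$, b, z}; in P'→z P' b z, P' is followed by b z with FIRST {b}; in U'→c P', the suffix after P' is empty, so FOLLOW(P') ⊇ FOLLOW(U') = {z}. Thus FOLLOW(P') = {$, b, z}.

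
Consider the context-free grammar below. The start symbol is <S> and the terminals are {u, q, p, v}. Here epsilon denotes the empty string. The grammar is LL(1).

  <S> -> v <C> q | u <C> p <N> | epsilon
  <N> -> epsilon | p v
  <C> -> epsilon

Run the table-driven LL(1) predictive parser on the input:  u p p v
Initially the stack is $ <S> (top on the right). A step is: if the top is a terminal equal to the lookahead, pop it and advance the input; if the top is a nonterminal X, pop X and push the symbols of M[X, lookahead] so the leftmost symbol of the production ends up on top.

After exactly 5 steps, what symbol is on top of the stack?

p

step 1: stack=$ <S>  input=u p p v $  — expand <S> -> u <C> p <N>
step 2: stack=$ <N> p <C> u  input=u p p v $  — match u
step 3: stack=$ <N> p <C>  input=p p v $  — expand <C> -> epsilon
step 4: stack=$ <N> p  input=p p v $  — match p
step 5: stack=$ <N>  input=p v $  — expand <N> -> p v
Stack after step 5: $ v p (top = p).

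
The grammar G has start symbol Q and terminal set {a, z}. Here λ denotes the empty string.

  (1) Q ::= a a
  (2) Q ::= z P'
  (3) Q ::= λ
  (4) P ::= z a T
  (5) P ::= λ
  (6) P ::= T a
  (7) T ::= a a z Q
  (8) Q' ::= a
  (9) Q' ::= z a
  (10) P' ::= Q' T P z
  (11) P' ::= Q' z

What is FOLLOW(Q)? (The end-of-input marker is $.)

{$, a, z}

FIRST(Q): from Q::=a a we get {a}; from Q::=z P' we get {z}; from Q::=λ we get {λ}. So FIRST(Q) = {λ, a, z}.
FIRST(T): from T::=a a z Q we get {a}. So FIRST(T) = {a}.
FIRST(Q'): from Q'::=a we get {a}; from Q'::=z a we get {z}. So FIRST(Q') = {a, z}.
FIRST(P): from P::=z a T we get {z}; from P::=λ we get {λ}; from P::=T a we get {a}. So FIRST(P) = {λ, a, z}.
FIRST(P'): from P'::=Q' T P z we get {a, z}; from P'::=Q' z we get {a, z}. So FIRST(P') = {a, z}.
FOLLOW(Q) includes $ since Q is the start symbol.
FOLLOW(P): in P'::=Q' T P z, P is followed by z with FIRST {z}. Thus FOLLOW(P) = {z}.
FOLLOW(T): in P::=z a T, the suffix after T is empty, so FOLLOW(T) ⊇ FOLLOW(P) = {z}; in P::=T a, T is followed by a with FIRST {a}; in P'::=Q' T P z, T is followed by P z with FIRST {a, z}. Thus FOLLOW(T) = {a, z}.
FOLLOW(Q): in T::=a a z Q, the suffix after Q is empty, so FOLLOW(Q) ⊇ FOLLOW(T) = {a, z}. Thus FOLLOW(Q) = {$, a, z}.
FOLLOW(Q'): in P'::=Q' T P z, Q' is followed by T P z with FIRST {a}; in P'::=Q' z, Q' is followed by z with FIRST {z}. Thus FOLLOW(Q') = {a, z}.
FOLLOW(P'): in Q::=z P', the suffix after P' is empty, so FOLLOW(P') ⊇ FOLLOW(Q) = {$, a, z}. Thus FOLLOW(P') = {$, a, z}.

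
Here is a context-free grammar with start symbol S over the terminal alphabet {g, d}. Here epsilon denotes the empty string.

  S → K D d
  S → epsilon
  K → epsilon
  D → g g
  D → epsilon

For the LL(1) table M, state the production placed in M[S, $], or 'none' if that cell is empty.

S → epsilon

FIRST(K): from K→epsilon we get {epsilon}. So FIRST(K) = {epsilon}.
FIRST(D): from D→g g we get {g}; from D→epsilon we get {epsilon}. So FIRST(D) = {epsilon, g}.
FIRST(S): from S→K D d we get {d, g}; from S→epsilon we get {epsilon}. So FIRST(S) = {epsilon, d, g}.
FOLLOW(S) includes $ since S is the start symbol.
FOLLOW(S): S appears on no right-hand side. Thus FOLLOW(S) = {$}.
For S → K D d: FIRST(K D d) = {d, g}, so it goes in M[S, t] for t ∈ {d, g}.
For S → epsilon: FIRST(epsilon) = {epsilon}, so it goes in M[S, t] for t ∈ {}; since epsilon ∈ FIRST, also for every t ∈ FOLLOW(S) = {$}.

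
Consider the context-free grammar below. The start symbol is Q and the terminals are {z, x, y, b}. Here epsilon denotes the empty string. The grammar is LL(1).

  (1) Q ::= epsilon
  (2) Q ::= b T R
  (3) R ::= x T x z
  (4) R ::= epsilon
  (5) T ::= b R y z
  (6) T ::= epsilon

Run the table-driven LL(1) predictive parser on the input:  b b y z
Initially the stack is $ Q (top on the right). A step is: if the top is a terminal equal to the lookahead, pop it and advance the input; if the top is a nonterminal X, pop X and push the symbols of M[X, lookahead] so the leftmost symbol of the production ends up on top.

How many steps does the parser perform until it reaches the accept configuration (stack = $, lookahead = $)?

8

     Stack        Input      Action
  1  $ Q          b b y z $  expand Q ::= b T R
  2  $ R T b      b b y z $  match b
  3  $ R T        b y z $    expand T ::= b R y z
  4  $ R z y R b  b y z $    match b
  5  $ R z y R    y z $      expand R ::= epsilon
  6  $ R z y      y z $      match y
  7  $ R z        z $        match z
  8  $ R          $          expand R ::= epsilon
Accept reached after 8 steps.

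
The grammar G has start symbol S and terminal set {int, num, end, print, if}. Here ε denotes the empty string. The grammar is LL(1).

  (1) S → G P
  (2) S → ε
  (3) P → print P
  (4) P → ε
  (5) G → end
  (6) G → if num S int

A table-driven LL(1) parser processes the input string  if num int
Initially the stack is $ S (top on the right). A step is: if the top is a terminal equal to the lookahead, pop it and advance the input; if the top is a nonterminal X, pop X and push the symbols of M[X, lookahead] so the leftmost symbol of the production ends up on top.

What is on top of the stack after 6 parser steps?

P

     Stack             Input         Action
  1  $ S               if num int $  expand S → G P
  2  $ P G             if num int $  expand G → if num S int
  3  $ P int S num if  if num int $  match if
  4  $ P int S num     num int $     match num
  5  $ P int S         int $         expand S → ε
  6  $ P int           int $         match int
Stack after step 6: $ P (top = P).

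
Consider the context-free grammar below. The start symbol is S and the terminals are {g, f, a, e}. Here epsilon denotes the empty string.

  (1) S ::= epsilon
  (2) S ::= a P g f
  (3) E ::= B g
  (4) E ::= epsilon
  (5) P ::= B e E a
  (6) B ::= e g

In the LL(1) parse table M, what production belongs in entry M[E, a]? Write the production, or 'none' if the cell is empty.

E ::= epsilon

FIRST(S): from S::=epsilon we get {epsilon}; from S::=a P g f we get {a}. So FIRST(S) = {epsilon, a}.
FIRST(B): from B::=e g we get {e}. So FIRST(B) = {e}.
FIRST(E): from E::=B g we get {e}; from E::=epsilon we get {epsilon}. So FIRST(E) = {epsilon, e}.
FIRST(P): from P::=B e E a we get {e}. So FIRST(P) = {e}.
FOLLOW(S) includes $ since S is the start symbol.
FOLLOW(E): in P::=B e E a, E is followed by a with FIRST {a}. Thus FOLLOW(E) = {a}.
For E ::= B g: FIRST(B g) = {e}, so it goes in M[E, t] for t ∈ {e}.
For E ::= epsilon: FIRST(epsilon) = {epsilon}, so it goes in M[E, t] for t ∈ {}; since epsilon ∈ FIRST, also for every t ∈ FOLLOW(E) = {a}.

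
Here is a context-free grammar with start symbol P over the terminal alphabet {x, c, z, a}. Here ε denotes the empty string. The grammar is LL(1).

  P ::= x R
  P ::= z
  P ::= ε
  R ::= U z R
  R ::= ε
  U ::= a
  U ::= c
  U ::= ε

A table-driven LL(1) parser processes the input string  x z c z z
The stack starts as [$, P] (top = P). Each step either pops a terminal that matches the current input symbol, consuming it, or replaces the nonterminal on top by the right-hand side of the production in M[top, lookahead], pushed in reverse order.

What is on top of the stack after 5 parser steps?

R

step 1: stack=$ P  input=x z c z z $  — expand P ::= x R
step 2: stack=$ R x  input=x z c z z $  — match x
step 3: stack=$ R  input=z c z z $  — expand R ::= U z R
step 4: stack=$ R z U  input=z c z z $  — expand U ::= ε
step 5: stack=$ R z  input=z c z z $  — match z
Stack after step 5: $ R (top = R).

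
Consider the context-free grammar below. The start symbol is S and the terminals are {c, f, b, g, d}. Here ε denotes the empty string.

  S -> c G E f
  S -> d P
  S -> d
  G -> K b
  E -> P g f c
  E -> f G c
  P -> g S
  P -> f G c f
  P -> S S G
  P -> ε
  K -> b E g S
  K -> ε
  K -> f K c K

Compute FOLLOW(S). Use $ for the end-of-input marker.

FIRST(S) = {c, d}
FIRST(K) = {ε, b, f}
FIRST(G) = {b, f}  (via K b)
FIRST(P) = {ε, c, d, f, g}  (via S S G)
FIRST(E) = {c, d, f, g}  (via P g f c)
FOLLOW(S) includes $ since S is the start symbol.
FOLLOW(E): in S->c G E f, E is followed by f with FIRST {f}; in K->b E g S, E is followed by g S with FIRST {g}. Thus FOLLOW(E) = {f, g}.
FOLLOW(K): in G->K b, K is followed by b with FIRST {b}; in K->f K c K (occurrence 1), K is followed by c K with FIRST {c}; in K->f K c K (occurrence 2), the suffix after K is empty (adds nothing new). Thus FOLLOW(K) = {b, c}.
FOLLOW(S): in P->g S, the suffix after S is empty, so FOLLOW(S) ⊇ FOLLOW(P) = {$, b, c, d, f, g}; in P->S S G (occurrence 1), S is followed by S G with FIRST {c, d}; in P->S S G (occurrence 2), S is followed by G with FIRST {b, f}; in K->b E g S, the suffix after S is empty, so FOLLOW(S) ⊇ FOLLOW(K) = {b, c}. Thus FOLLOW(S) = {$, b, c, d, f, g}.
FOLLOW(P): in S->d P, the suffix after P is empty, so FOLLOW(P) ⊇ FOLLOW(S) = {$, b, c, d, f, g}; in E->P g f c, P is followed by g f c with FIRST {g}. Thus FOLLOW(P) = {$, b, c, d, f, g}.
FOLLOW(G): in S->c G E f, G is followed by E f with FIRST {c, d, f, g}; in E->f G c, G is followed by c with FIRST {c}; in P->f G c f, G is followed by c f with FIRST {c}; in P->S S G, the suffix after G is empty, so FOLLOW(G) ⊇ FOLLOW(P) = {$, b, c, d, f, g}. Thus FOLLOW(G) = {$, b, c, d, f, g}.

{$, b, c, d, f, g}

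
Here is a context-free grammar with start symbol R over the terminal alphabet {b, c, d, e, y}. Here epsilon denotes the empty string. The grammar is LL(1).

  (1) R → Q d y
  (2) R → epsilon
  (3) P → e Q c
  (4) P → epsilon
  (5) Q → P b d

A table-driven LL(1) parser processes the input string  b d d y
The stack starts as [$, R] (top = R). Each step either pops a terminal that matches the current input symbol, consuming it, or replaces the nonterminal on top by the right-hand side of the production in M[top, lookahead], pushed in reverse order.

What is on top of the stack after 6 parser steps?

step 1: stack=$ R  input=b d d y $  — expand R → Q d y
step 2: stack=$ y d Q  input=b d d y $  — expand Q → P b d
step 3: stack=$ y d d b P  input=b d d y $  — expand P → epsilon
step 4: stack=$ y d d b  input=b d d y $  — match b
step 5: stack=$ y d d  input=d d y $  — match d
step 6: stack=$ y d  input=d y $  — match d
Stack after step 6: $ y (top = y).

y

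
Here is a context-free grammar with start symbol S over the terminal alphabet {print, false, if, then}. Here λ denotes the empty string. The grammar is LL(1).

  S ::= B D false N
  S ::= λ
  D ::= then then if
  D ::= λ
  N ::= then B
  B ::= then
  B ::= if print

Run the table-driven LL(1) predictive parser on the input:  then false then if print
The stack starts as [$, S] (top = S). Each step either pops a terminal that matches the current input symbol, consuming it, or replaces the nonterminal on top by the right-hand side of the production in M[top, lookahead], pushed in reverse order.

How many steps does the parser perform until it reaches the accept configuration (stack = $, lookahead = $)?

      Stack             Input                       Action
   1  $ S               then false then if print $  expand S ::= B D false N
   2  $ N false D B     then false then if print $  expand B ::= then
   3  $ N false D then  then false then if print $  match then
   4  $ N false D       false then if print $       expand D ::= λ
   5  $ N false         false then if print $       match false
   6  $ N               then if print $             expand N ::= then B
   7  $ B then          then if print $             match then
   8  $ B               if print $                  expand B ::= if print
   9  $ print if        if print $                  match if
  10  $ print           print $                     match print
Accept reached after 10 steps.

10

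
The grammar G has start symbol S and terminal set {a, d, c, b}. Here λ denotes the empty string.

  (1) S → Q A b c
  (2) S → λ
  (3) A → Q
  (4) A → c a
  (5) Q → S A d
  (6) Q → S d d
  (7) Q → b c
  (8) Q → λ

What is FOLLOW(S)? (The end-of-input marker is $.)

{$, b, c, d}

FIRST(S): from S→Q A b c we get {b, c, d}; from S→λ we get {λ}. So FIRST(S) = {λ, b, c, d}.
FIRST(A): from A→Q we get {λ, b, c, d}; from A→c a we get {c}. So FIRST(A) = {λ, b, c, d}.
FIRST(Q): from Q→S A d we get {b, c, d}; from Q→S d d we get {b, c, d}; from Q→b c we get {b}; from Q→λ we get {λ}. So FIRST(Q) = {λ, b, c, d}.
FOLLOW(S) includes $ since S is the start symbol.
FOLLOW(S): in Q→S A d, S is followed by A d with FIRST {b, c, d}; in Q→S d d, S is followed by d d with FIRST {d}. Thus FOLLOW(S) = {$, b, c, d}.
FOLLOW(A): in S→Q A b c, A is followed by b c with FIRST {b}; in Q→S A d, A is followed by d with FIRST {d}. Thus FOLLOW(A) = {b, d}.
FOLLOW(Q): in S→Q A b c, Q is followed by A b c with FIRST {b, c, d}; in A→Q, the suffix after Q is empty, so FOLLOW(Q) ⊇ FOLLOW(A) = {b, d}. Thus FOLLOW(Q) = {b, c, d}.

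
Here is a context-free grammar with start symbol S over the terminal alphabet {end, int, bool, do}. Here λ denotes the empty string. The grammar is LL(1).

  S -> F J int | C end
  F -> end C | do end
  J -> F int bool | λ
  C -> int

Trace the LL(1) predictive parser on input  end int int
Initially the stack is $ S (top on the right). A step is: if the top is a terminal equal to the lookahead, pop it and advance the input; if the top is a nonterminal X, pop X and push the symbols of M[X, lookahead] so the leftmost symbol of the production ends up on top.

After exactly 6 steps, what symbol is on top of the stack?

     Stack          Input          Action
  1  $ S            end int int $  expand S -> F J int
  2  $ int J F      end int int $  expand F -> end C
  3  $ int J C end  end int int $  match end
  4  $ int J C      int int $      expand C -> int
  5  $ int J int    int int $      match int
  6  $ int J        int $          expand J -> λ
Stack after step 6: $ int (top = int).

int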